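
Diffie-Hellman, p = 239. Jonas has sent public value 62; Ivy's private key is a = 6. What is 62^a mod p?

113

Shared key K = 62^6 mod 239.
62^1 ≡ 62 (mod 239)
62^2 = (62^1)^2 ≡ 62^2 = 3844 ≡ 20 (mod 239)
62^4 = (62^2)^2 ≡ 20^2 = 400 ≡ 161 (mod 239)
62^6 = 62^4 · 62^2 ≡ 161 · 20 ≡ 113 (mod 239).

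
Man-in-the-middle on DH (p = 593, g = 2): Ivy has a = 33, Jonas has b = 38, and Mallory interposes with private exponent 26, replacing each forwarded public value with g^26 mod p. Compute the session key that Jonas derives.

353

Jonas receives Mallory's public value M = 2^26 mod 593 instead of the honest one.
2^1 ≡ 2 (mod 593)
2^2 = (2^1)^2 ≡ 2^2 = 4 ≡ 4 (mod 593)
2^4 = (2^2)^2 ≡ 4^2 = 16 ≡ 16 (mod 593)
2^8 = (2^4)^2 ≡ 16^2 = 256 ≡ 256 (mod 593)
2^16 = (2^8)^2 ≡ 256^2 = 65536 ≡ 306 (mod 593)
2^26 = 2^16 · 2^8 · 2^2 ≡ 306 · 256 · 4 ≡ 240 (mod 593).
So M = 240. Jonas computes K = M^38 mod 593.
240^1 ≡ 240 (mod 593)
240^2 = (240^1)^2 ≡ 240^2 = 57600 ≡ 79 (mod 593)
240^4 = (240^2)^2 ≡ 79^2 = 6241 ≡ 311 (mod 593)
240^8 = (240^4)^2 ≡ 311^2 = 96721 ≡ 62 (mod 593)
240^16 = (240^8)^2 ≡ 62^2 = 3844 ≡ 286 (mod 593)
240^32 = (240^16)^2 ≡ 286^2 = 81796 ≡ 555 (mod 593)
240^38 = 240^32 · 240^4 · 240^2 ≡ 555 · 311 · 79 ≡ 353 (mod 593).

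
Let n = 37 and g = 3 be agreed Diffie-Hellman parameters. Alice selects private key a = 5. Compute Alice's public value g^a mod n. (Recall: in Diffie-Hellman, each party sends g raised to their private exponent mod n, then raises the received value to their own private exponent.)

21

Public value = 3^5 mod 37.
3^1 ≡ 3 (mod 37)
3^2 = (3^1)^2 ≡ 3^2 = 9 ≡ 9 (mod 37)
3^4 = (3^2)^2 ≡ 9^2 = 81 ≡ 7 (mod 37)
3^5 = 3^4 · 3^1 ≡ 7 · 3 ≡ 21 (mod 37).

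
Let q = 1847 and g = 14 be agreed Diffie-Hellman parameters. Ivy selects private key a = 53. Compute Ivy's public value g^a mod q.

1306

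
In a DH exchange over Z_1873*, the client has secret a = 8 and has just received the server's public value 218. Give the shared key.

Shared key K = 218^8 mod 1873.
218^1 ≡ 218 (mod 1873)
218^2 = (218^1)^2 ≡ 218^2 = 47524 ≡ 699 (mod 1873)
218^4 = (218^2)^2 ≡ 699^2 = 488601 ≡ 1621 (mod 1873)
218^8 = (218^4)^2 ≡ 1621^2 = 2627641 ≡ 1695 (mod 1873)

1695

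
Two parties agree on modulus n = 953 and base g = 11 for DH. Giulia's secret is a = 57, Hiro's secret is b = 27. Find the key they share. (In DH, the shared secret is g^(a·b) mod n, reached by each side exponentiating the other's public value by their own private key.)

Hiro sends B = g^b mod n = 11^27 mod 953.
11^1 ≡ 11 (mod 953)
11^2 = (11^1)^2 ≡ 11^2 = 121 ≡ 121 (mod 953)
11^4 = (11^2)^2 ≡ 121^2 = 14641 ≡ 346 (mod 953)
11^8 = (11^4)^2 ≡ 346^2 = 119716 ≡ 591 (mod 953)
11^16 = (11^8)^2 ≡ 591^2 = 349281 ≡ 483 (mod 953)
11^27 = 11^16 · 11^8 · 11^2 · 11^1 ≡ 483 · 591 · 121 · 11 ≡ 668 (mod 953).
So B = 668. Giulia then computes K = B^a mod n = 668^57 mod 953.
668^1 ≡ 668 (mod 953)
668^2 = (668^1)^2 ≡ 668^2 = 446224 ≡ 220 (mod 953)
668^4 = (668^2)^2 ≡ 220^2 = 48400 ≡ 750 (mod 953)
668^8 = (668^4)^2 ≡ 750^2 = 562500 ≡ 230 (mod 953)
668^16 = (668^8)^2 ≡ 230^2 = 52900 ≡ 485 (mod 953)
668^32 = (668^16)^2 ≡ 485^2 = 235225 ≡ 787 (mod 953)
668^57 = 668^32 · 668^16 · 668^8 · 668^1 ≡ 787 · 485 · 230 · 668 ≡ 494 (mod 953).

494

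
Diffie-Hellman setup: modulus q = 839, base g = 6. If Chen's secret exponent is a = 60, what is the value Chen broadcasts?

666

Public value = 6^60 mod 839.
6^1 ≡ 6 (mod 839)
6^2 = (6^1)^2 ≡ 6^2 = 36 ≡ 36 (mod 839)
6^4 = (6^2)^2 ≡ 36^2 = 1296 ≡ 457 (mod 839)
6^8 = (6^4)^2 ≡ 457^2 = 208849 ≡ 777 (mod 839)
6^16 = (6^8)^2 ≡ 777^2 = 603729 ≡ 488 (mod 839)
6^32 = (6^16)^2 ≡ 488^2 = 238144 ≡ 707 (mod 839)
6^60 = 6^32 · 6^16 · 6^8 · 6^4 ≡ 707 · 488 · 777 · 457 ≡ 666 (mod 839).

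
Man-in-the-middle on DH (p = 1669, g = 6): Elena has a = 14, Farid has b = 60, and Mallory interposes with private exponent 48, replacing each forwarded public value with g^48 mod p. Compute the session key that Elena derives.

1429

Elena receives Mallory's public value M = 6^48 mod 1669 instead of the honest one.
6^1 ≡ 6 (mod 1669)
6^2 = (6^1)^2 ≡ 6^2 = 36 ≡ 36 (mod 1669)
6^4 = (6^2)^2 ≡ 36^2 = 1296 ≡ 1296 (mod 1669)
6^8 = (6^4)^2 ≡ 1296^2 = 1679616 ≡ 602 (mod 1669)
6^16 = (6^8)^2 ≡ 602^2 = 362404 ≡ 231 (mod 1669)
6^32 = (6^16)^2 ≡ 231^2 = 53361 ≡ 1622 (mod 1669)
6^48 = 6^32 · 6^16 ≡ 1622 · 231 ≡ 826 (mod 1669).
So M = 826. Elena computes K = M^14 mod 1669.
826^1 ≡ 826 (mod 1669)
826^2 = (826^1)^2 ≡ 826^2 = 682276 ≡ 1324 (mod 1669)
826^4 = (826^2)^2 ≡ 1324^2 = 1752976 ≡ 526 (mod 1669)
826^8 = (826^4)^2 ≡ 526^2 = 276676 ≡ 1291 (mod 1669)
826^14 = 826^8 · 826^4 · 826^2 ≡ 1291 · 526 · 1324 ≡ 1429 (mod 1669).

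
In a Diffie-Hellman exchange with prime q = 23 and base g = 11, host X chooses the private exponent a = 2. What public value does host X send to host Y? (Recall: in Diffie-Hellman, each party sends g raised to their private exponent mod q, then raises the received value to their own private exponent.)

6

Public value = 11^2 mod 23.
11^1 ≡ 11 (mod 23)
11^2 = (11^1)^2 ≡ 11^2 = 121 ≡ 6 (mod 23)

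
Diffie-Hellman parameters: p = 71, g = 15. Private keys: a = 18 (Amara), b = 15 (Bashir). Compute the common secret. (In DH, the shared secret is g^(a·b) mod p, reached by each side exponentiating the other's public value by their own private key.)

37

Amara sends A = g^a mod p = 15^18 mod 71.
15^1 ≡ 15 (mod 71)
15^2 = (15^1)^2 ≡ 15^2 = 225 ≡ 12 (mod 71)
15^4 = (15^2)^2 ≡ 12^2 = 144 ≡ 2 (mod 71)
15^8 = (15^4)^2 ≡ 2^2 = 4 ≡ 4 (mod 71)
15^16 = (15^8)^2 ≡ 4^2 = 16 ≡ 16 (mod 71)
15^18 = 15^16 · 15^2 ≡ 16 · 12 ≡ 50 (mod 71).
So A = 50. Bashir then computes K = A^b mod p = 50^15 mod 71.
50^1 ≡ 50 (mod 71)
50^2 = (50^1)^2 ≡ 50^2 = 2500 ≡ 15 (mod 71)
50^4 = (50^2)^2 ≡ 15^2 = 225 ≡ 12 (mod 71)
50^8 = (50^4)^2 ≡ 12^2 = 144 ≡ 2 (mod 71)
50^15 = 50^8 · 50^4 · 50^2 · 50^1 ≡ 2 · 12 · 15 · 50 ≡ 37 (mod 71).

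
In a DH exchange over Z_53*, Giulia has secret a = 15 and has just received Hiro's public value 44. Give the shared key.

28

Shared key K = 44^15 mod 53.
44^1 ≡ 44 (mod 53)
44^2 = (44^1)^2 ≡ 44^2 = 1936 ≡ 28 (mod 53)
44^4 = (44^2)^2 ≡ 28^2 = 784 ≡ 42 (mod 53)
44^8 = (44^4)^2 ≡ 42^2 = 1764 ≡ 15 (mod 53)
44^15 = 44^8 · 44^4 · 44^2 · 44^1 ≡ 15 · 42 · 28 · 44 ≡ 28 (mod 53).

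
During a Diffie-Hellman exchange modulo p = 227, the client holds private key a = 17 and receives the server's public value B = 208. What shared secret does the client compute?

42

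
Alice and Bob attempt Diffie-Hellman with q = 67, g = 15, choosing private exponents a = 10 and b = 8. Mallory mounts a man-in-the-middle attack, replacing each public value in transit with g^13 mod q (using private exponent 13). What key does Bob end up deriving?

64

Bob receives Mallory's public value M = 15^13 mod 67 instead of the honest one.
15^1 ≡ 15 (mod 67)
15^2 = (15^1)^2 ≡ 15^2 = 225 ≡ 24 (mod 67)
15^4 = (15^2)^2 ≡ 24^2 = 576 ≡ 40 (mod 67)
15^8 = (15^4)^2 ≡ 40^2 = 1600 ≡ 59 (mod 67)
15^13 = 15^8 · 15^4 · 15^1 ≡ 59 · 40 · 15 ≡ 24 (mod 67).
So M = 24. Bob computes K = M^8 mod 67.
24^1 ≡ 24 (mod 67)
24^2 = (24^1)^2 ≡ 24^2 = 576 ≡ 40 (mod 67)
24^4 = (24^2)^2 ≡ 40^2 = 1600 ≡ 59 (mod 67)
24^8 = (24^4)^2 ≡ 59^2 = 3481 ≡ 64 (mod 67)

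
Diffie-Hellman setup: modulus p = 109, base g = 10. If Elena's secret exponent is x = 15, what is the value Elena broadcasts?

55

Public value = 10^15 mod 109.
10^1 ≡ 10 (mod 109)
10^2 = (10^1)^2 ≡ 10^2 = 100 ≡ 100 (mod 109)
10^4 = (10^2)^2 ≡ 100^2 = 10000 ≡ 81 (mod 109)
10^8 = (10^4)^2 ≡ 81^2 = 6561 ≡ 21 (mod 109)
10^15 = 10^8 · 10^4 · 10^2 · 10^1 ≡ 21 · 81 · 100 · 10 ≡ 55 (mod 109).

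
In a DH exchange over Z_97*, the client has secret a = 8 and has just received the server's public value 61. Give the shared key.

35

Shared key K = 61^8 mod 97.
61^1 ≡ 61 (mod 97)
61^2 = (61^1)^2 ≡ 61^2 = 3721 ≡ 35 (mod 97)
61^4 = (61^2)^2 ≡ 35^2 = 1225 ≡ 61 (mod 97)
61^8 = (61^4)^2 ≡ 61^2 = 3721 ≡ 35 (mod 97)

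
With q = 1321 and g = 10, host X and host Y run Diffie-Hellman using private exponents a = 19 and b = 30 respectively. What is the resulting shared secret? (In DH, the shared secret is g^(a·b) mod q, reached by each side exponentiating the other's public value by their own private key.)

Host X sends A = g^a mod q = 10^19 mod 1321.
10^1 ≡ 10 (mod 1321)
10^2 = (10^1)^2 ≡ 10^2 = 100 ≡ 100 (mod 1321)
10^4 = (10^2)^2 ≡ 100^2 = 10000 ≡ 753 (mod 1321)
10^8 = (10^4)^2 ≡ 753^2 = 567009 ≡ 300 (mod 1321)
10^16 = (10^8)^2 ≡ 300^2 = 90000 ≡ 172 (mod 1321)
10^19 = 10^16 · 10^2 · 10^1 ≡ 172 · 100 · 10 ≡ 270 (mod 1321).
So A = 270. Host Y then computes K = A^b mod q = 270^30 mod 1321.
270^1 ≡ 270 (mod 1321)
270^2 = (270^1)^2 ≡ 270^2 = 72900 ≡ 245 (mod 1321)
270^4 = (270^2)^2 ≡ 245^2 = 60025 ≡ 580 (mod 1321)
270^8 = (270^4)^2 ≡ 580^2 = 336400 ≡ 866 (mod 1321)
270^16 = (270^8)^2 ≡ 866^2 = 749956 ≡ 949 (mod 1321)
270^30 = 270^16 · 270^8 · 270^4 · 270^2 ≡ 949 · 866 · 580 · 245 ≡ 58 (mod 1321).

58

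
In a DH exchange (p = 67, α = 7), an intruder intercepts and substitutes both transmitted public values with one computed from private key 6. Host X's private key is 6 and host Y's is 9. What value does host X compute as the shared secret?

Host X receives an intruder's public value M = 7^6 mod 67 instead of the honest one.
7^1 ≡ 7 (mod 67)
7^2 = (7^1)^2 ≡ 7^2 = 49 ≡ 49 (mod 67)
7^4 = (7^2)^2 ≡ 49^2 = 2401 ≡ 56 (mod 67)
7^6 = 7^4 · 7^2 ≡ 56 · 49 ≡ 64 (mod 67).
So M = 64. Host X computes K = M^6 mod 67.
64^1 ≡ 64 (mod 67)
64^2 = (64^1)^2 ≡ 64^2 = 4096 ≡ 9 (mod 67)
64^4 = (64^2)^2 ≡ 9^2 = 81 ≡ 14 (mod 67)
64^6 = 64^4 · 64^2 ≡ 14 · 9 ≡ 59 (mod 67).

59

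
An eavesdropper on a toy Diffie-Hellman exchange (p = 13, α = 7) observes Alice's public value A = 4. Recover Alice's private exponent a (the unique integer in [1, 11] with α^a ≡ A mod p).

10

Try successive powers of 7 modulo 13:
7^1 ≡ 7
7^2 ≡ 10
7^3 ≡ 5
7^4 ≡ 9
7^5 ≡ 11
7^6 ≡ 12
7^7 ≡ 6
7^8 ≡ 3
7^9 ≡ 8
7^10 ≡ 4
Found: a = 10.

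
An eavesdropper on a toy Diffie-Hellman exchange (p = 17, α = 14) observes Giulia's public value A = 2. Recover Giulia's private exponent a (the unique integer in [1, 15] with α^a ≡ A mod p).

14

Try successive powers of 14 modulo 17:
14^1 ≡ 14
14^2 ≡ 9
14^3 ≡ 7
14^4 ≡ 13
14^5 ≡ 12
14^6 ≡ 15
14^7 ≡ 6
14^8 ≡ 16
14^9 ≡ 3
14^10 ≡ 8
14^11 ≡ 10
14^12 ≡ 4
14^13 ≡ 5
14^14 ≡ 2
Found: a = 14.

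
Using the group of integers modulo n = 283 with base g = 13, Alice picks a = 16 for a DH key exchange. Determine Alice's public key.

Public value = 13^16 mod 283.
13^1 ≡ 13 (mod 283)
13^2 = (13^1)^2 ≡ 13^2 = 169 ≡ 169 (mod 283)
13^4 = (13^2)^2 ≡ 169^2 = 28561 ≡ 261 (mod 283)
13^8 = (13^4)^2 ≡ 261^2 = 68121 ≡ 201 (mod 283)
13^16 = (13^8)^2 ≡ 201^2 = 40401 ≡ 215 (mod 283)

215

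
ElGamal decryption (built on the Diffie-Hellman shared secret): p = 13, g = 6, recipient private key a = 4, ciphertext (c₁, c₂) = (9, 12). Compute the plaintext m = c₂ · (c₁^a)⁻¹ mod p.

10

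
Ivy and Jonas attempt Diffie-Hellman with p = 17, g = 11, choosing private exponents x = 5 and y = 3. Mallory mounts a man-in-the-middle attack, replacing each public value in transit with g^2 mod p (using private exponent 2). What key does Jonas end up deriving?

Jonas receives Mallory's public value M = 11^2 mod 17 instead of the honest one.
11^1 ≡ 11 (mod 17)
11^2 = (11^1)^2 ≡ 11^2 = 121 ≡ 2 (mod 17)
So M = 2. Jonas computes K = M^3 mod 17.
2^1 ≡ 2 (mod 17)
2^2 = (2^1)^2 ≡ 2^2 = 4 ≡ 4 (mod 17)
2^3 = 2^2 · 2^1 ≡ 4 · 2 ≡ 8 (mod 17).

8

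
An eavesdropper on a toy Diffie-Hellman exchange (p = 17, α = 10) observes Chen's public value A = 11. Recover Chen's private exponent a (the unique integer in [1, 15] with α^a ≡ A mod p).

13

Try successive powers of 10 modulo 17:
10^1 ≡ 10
10^2 ≡ 15
10^3 ≡ 14
10^4 ≡ 4
10^5 ≡ 6
10^6 ≡ 9
10^7 ≡ 5
10^8 ≡ 16
10^9 ≡ 7
10^10 ≡ 2
10^11 ≡ 3
10^12 ≡ 13
10^13 ≡ 11
Found: a = 13.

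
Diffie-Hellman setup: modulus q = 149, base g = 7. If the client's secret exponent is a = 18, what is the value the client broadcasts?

95

Public value = 7^18 mod 149.
7^1 ≡ 7 (mod 149)
7^2 = (7^1)^2 ≡ 7^2 = 49 ≡ 49 (mod 149)
7^4 = (7^2)^2 ≡ 49^2 = 2401 ≡ 17 (mod 149)
7^8 = (7^4)^2 ≡ 17^2 = 289 ≡ 140 (mod 149)
7^16 = (7^8)^2 ≡ 140^2 = 19600 ≡ 81 (mod 149)
7^18 = 7^16 · 7^2 ≡ 81 · 49 ≡ 95 (mod 149).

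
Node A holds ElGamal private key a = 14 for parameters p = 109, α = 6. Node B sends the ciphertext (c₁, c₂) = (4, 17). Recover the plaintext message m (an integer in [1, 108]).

101

Shared mask s = c₁^a mod p = 4^14 mod 109.
4^1 ≡ 4 (mod 109)
4^2 = (4^1)^2 ≡ 4^2 = 16 ≡ 16 (mod 109)
4^4 = (4^2)^2 ≡ 16^2 = 256 ≡ 38 (mod 109)
4^8 = (4^4)^2 ≡ 38^2 = 1444 ≡ 27 (mod 109)
4^14 = 4^8 · 4^4 · 4^2 ≡ 27 · 38 · 16 ≡ 66 (mod 109).
So s = 66; s⁻¹ ≡ 38 (mod 109).
m = c₂ · s⁻¹ mod 109 = 17 · 38 mod 109 = 101.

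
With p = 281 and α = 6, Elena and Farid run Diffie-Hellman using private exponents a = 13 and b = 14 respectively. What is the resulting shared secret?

228

Farid sends B = α^b mod p = 6^14 mod 281.
6^1 ≡ 6 (mod 281)
6^2 = (6^1)^2 ≡ 6^2 = 36 ≡ 36 (mod 281)
6^4 = (6^2)^2 ≡ 36^2 = 1296 ≡ 172 (mod 281)
6^8 = (6^4)^2 ≡ 172^2 = 29584 ≡ 79 (mod 281)
6^14 = 6^8 · 6^4 · 6^2 ≡ 79 · 172 · 36 ≡ 228 (mod 281).
So B = 228. Elena then computes K = B^a mod p = 228^13 mod 281.
228^1 ≡ 228 (mod 281)
228^2 = (228^1)^2 ≡ 228^2 = 51984 ≡ 280 (mod 281)
228^4 = (228^2)^2 ≡ 280^2 = 78400 ≡ 1 (mod 281)
228^8 = (228^4)^2 ≡ 1^2 = 1 ≡ 1 (mod 281)
228^13 = 228^8 · 228^4 · 228^1 ≡ 1 · 1 · 228 ≡ 228 (mod 281).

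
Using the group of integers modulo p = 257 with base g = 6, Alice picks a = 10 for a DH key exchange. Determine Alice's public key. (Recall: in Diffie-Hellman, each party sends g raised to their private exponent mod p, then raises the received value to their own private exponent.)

244

Public value = 6^10 mod 257.
6^1 ≡ 6 (mod 257)
6^2 = (6^1)^2 ≡ 6^2 = 36 ≡ 36 (mod 257)
6^4 = (6^2)^2 ≡ 36^2 = 1296 ≡ 11 (mod 257)
6^8 = (6^4)^2 ≡ 11^2 = 121 ≡ 121 (mod 257)
6^10 = 6^8 · 6^2 ≡ 121 · 36 ≡ 244 (mod 257).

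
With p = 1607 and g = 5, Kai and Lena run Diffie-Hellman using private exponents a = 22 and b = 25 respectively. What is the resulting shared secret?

Lena sends B = g^b mod p = 5^25 mod 1607.
5^1 ≡ 5 (mod 1607)
5^2 = (5^1)^2 ≡ 5^2 = 25 ≡ 25 (mod 1607)
5^4 = (5^2)^2 ≡ 25^2 = 625 ≡ 625 (mod 1607)
5^8 = (5^4)^2 ≡ 625^2 = 390625 ≡ 124 (mod 1607)
5^16 = (5^8)^2 ≡ 124^2 = 15376 ≡ 913 (mod 1607)
5^25 = 5^16 · 5^8 · 5^1 ≡ 913 · 124 · 5 ≡ 396 (mod 1607).
So B = 396. Kai then computes K = B^a mod p = 396^22 mod 1607.
396^1 ≡ 396 (mod 1607)
396^2 = (396^1)^2 ≡ 396^2 = 156816 ≡ 937 (mod 1607)
396^4 = (396^2)^2 ≡ 937^2 = 877969 ≡ 547 (mod 1607)
396^8 = (396^4)^2 ≡ 547^2 = 299209 ≡ 307 (mod 1607)
396^16 = (396^8)^2 ≡ 307^2 = 94249 ≡ 1043 (mod 1607)
396^22 = 396^16 · 396^4 · 396^2 ≡ 1043 · 547 · 937 ≡ 1592 (mod 1607).

1592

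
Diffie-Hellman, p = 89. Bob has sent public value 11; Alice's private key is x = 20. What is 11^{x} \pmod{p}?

64

Shared key K = 11^20 mod 89.
11^1 ≡ 11 (mod 89)
11^2 = (11^1)^2 ≡ 11^2 = 121 ≡ 32 (mod 89)
11^4 = (11^2)^2 ≡ 32^2 = 1024 ≡ 45 (mod 89)
11^8 = (11^4)^2 ≡ 45^2 = 2025 ≡ 67 (mod 89)
11^16 = (11^8)^2 ≡ 67^2 = 4489 ≡ 39 (mod 89)
11^20 = 11^16 · 11^4 ≡ 39 · 45 ≡ 64 (mod 89).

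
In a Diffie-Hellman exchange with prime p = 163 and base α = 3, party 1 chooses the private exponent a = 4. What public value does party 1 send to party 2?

Public value = 3^4 mod 163.
3^1 ≡ 3 (mod 163)
3^2 = (3^1)^2 ≡ 3^2 = 9 ≡ 9 (mod 163)
3^4 = (3^2)^2 ≡ 9^2 = 81 ≡ 81 (mod 163)

81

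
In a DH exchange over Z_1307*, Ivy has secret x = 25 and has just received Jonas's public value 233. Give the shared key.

Shared key K = 233^25 mod 1307.
233^1 ≡ 233 (mod 1307)
233^2 = (233^1)^2 ≡ 233^2 = 54289 ≡ 702 (mod 1307)
233^4 = (233^2)^2 ≡ 702^2 = 492804 ≡ 65 (mod 1307)
233^8 = (233^4)^2 ≡ 65^2 = 4225 ≡ 304 (mod 1307)
233^16 = (233^8)^2 ≡ 304^2 = 92416 ≡ 926 (mod 1307)
233^25 = 233^16 · 233^8 · 233^1 ≡ 926 · 304 · 233 ≡ 1251 (mod 1307).

1251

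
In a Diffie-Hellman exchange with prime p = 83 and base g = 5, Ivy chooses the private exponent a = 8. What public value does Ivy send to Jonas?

27

Public value = 5^8 mod 83.
5^1 ≡ 5 (mod 83)
5^2 = (5^1)^2 ≡ 5^2 = 25 ≡ 25 (mod 83)
5^4 = (5^2)^2 ≡ 25^2 = 625 ≡ 44 (mod 83)
5^8 = (5^4)^2 ≡ 44^2 = 1936 ≡ 27 (mod 83)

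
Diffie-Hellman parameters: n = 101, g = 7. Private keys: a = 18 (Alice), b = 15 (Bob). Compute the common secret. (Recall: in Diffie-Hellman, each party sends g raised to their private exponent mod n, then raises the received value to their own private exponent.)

Alice sends A = g^a mod n = 7^18 mod 101.
7^1 ≡ 7 (mod 101)
7^2 = (7^1)^2 ≡ 7^2 = 49 ≡ 49 (mod 101)
7^4 = (7^2)^2 ≡ 49^2 = 2401 ≡ 78 (mod 101)
7^8 = (7^4)^2 ≡ 78^2 = 6084 ≡ 24 (mod 101)
7^16 = (7^8)^2 ≡ 24^2 = 576 ≡ 71 (mod 101)
7^18 = 7^16 · 7^2 ≡ 71 · 49 ≡ 45 (mod 101).
So A = 45. Bob then computes K = A^b mod n = 45^15 mod 101.
45^1 ≡ 45 (mod 101)
45^2 = (45^1)^2 ≡ 45^2 = 2025 ≡ 5 (mod 101)
45^4 = (45^2)^2 ≡ 5^2 = 25 ≡ 25 (mod 101)
45^8 = (45^4)^2 ≡ 25^2 = 625 ≡ 19 (mod 101)
45^15 = 45^8 · 45^4 · 45^2 · 45^1 ≡ 19 · 25 · 5 · 45 ≡ 17 (mod 101).

17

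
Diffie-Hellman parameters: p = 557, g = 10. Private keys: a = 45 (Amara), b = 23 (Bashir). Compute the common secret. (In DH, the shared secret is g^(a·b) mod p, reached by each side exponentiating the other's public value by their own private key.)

490

Amara sends A = g^a mod p = 10^45 mod 557.
10^1 ≡ 10 (mod 557)
10^2 = (10^1)^2 ≡ 10^2 = 100 ≡ 100 (mod 557)
10^4 = (10^2)^2 ≡ 100^2 = 10000 ≡ 531 (mod 557)
10^8 = (10^4)^2 ≡ 531^2 = 281961 ≡ 119 (mod 557)
10^16 = (10^8)^2 ≡ 119^2 = 14161 ≡ 236 (mod 557)
10^32 = (10^16)^2 ≡ 236^2 = 55696 ≡ 553 (mod 557)
10^45 = 10^32 · 10^8 · 10^4 · 10^1 ≡ 553 · 119 · 531 · 10 ≡ 106 (mod 557).
So A = 106. Bashir then computes K = A^b mod p = 106^23 mod 557.
106^1 ≡ 106 (mod 557)
106^2 = (106^1)^2 ≡ 106^2 = 11236 ≡ 96 (mod 557)
106^4 = (106^2)^2 ≡ 96^2 = 9216 ≡ 304 (mod 557)
106^8 = (106^4)^2 ≡ 304^2 = 92416 ≡ 511 (mod 557)
106^16 = (106^8)^2 ≡ 511^2 = 261121 ≡ 445 (mod 557)
106^23 = 106^16 · 106^4 · 106^2 · 106^1 ≡ 445 · 304 · 96 · 106 ≡ 490 (mod 557).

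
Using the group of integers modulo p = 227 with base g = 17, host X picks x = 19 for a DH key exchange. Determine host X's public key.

130

Public value = 17^{19} \pmod{227}.
17^1 ≡ 17 (mod 227)
17^2 = (17^1)^2 ≡ 17^2 = 289 ≡ 62 (mod 227)
17^4 = (17^2)^2 ≡ 62^2 = 3844 ≡ 212 (mod 227)
17^8 = (17^4)^2 ≡ 212^2 = 44944 ≡ 225 (mod 227)
17^16 = (17^8)^2 ≡ 225^2 = 50625 ≡ 4 (mod 227)
17^19 = 17^16 · 17^2 · 17^1 ≡ 4 · 62 · 17 ≡ 130 (mod 227).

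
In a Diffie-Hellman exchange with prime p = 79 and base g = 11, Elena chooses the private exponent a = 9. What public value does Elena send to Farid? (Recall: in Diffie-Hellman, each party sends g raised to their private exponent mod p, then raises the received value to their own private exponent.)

Public value = 11^9 mod 79.
11^1 ≡ 11 (mod 79)
11^2 = (11^1)^2 ≡ 11^2 = 121 ≡ 42 (mod 79)
11^4 = (11^2)^2 ≡ 42^2 = 1764 ≡ 26 (mod 79)
11^8 = (11^4)^2 ≡ 26^2 = 676 ≡ 44 (mod 79)
11^9 = 11^8 · 11^1 ≡ 44 · 11 ≡ 10 (mod 79).

10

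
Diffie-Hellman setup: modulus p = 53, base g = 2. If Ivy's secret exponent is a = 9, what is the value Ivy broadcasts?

Public value = 2^9 (mod 53).
2^1 ≡ 2 (mod 53)
2^2 = (2^1)^2 ≡ 2^2 = 4 ≡ 4 (mod 53)
2^4 = (2^2)^2 ≡ 4^2 = 16 ≡ 16 (mod 53)
2^8 = (2^4)^2 ≡ 16^2 = 256 ≡ 44 (mod 53)
2^9 = 2^8 · 2^1 ≡ 44 · 2 ≡ 35 (mod 53).

35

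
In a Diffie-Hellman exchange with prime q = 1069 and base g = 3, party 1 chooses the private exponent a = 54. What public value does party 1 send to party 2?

999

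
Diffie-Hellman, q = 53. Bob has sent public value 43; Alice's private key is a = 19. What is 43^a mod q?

4

Shared key K = 43^19 mod 53.
43^1 ≡ 43 (mod 53)
43^2 = (43^1)^2 ≡ 43^2 = 1849 ≡ 47 (mod 53)
43^4 = (43^2)^2 ≡ 47^2 = 2209 ≡ 36 (mod 53)
43^8 = (43^4)^2 ≡ 36^2 = 1296 ≡ 24 (mod 53)
43^16 = (43^8)^2 ≡ 24^2 = 576 ≡ 46 (mod 53)
43^19 = 43^16 · 43^2 · 43^1 ≡ 46 · 47 · 43 ≡ 4 (mod 53).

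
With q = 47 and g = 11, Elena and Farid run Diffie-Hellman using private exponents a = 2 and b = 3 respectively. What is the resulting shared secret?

Farid sends B = g^b mod q = 11^3 mod 47.
11^1 ≡ 11 (mod 47)
11^2 = (11^1)^2 ≡ 11^2 = 121 ≡ 27 (mod 47)
11^3 = 11^2 · 11^1 ≡ 27 · 11 ≡ 15 (mod 47).
So B = 15. Elena then computes K = B^a mod q = 15^2 mod 47.
15^1 ≡ 15 (mod 47)
15^2 = (15^1)^2 ≡ 15^2 = 225 ≡ 37 (mod 47)

37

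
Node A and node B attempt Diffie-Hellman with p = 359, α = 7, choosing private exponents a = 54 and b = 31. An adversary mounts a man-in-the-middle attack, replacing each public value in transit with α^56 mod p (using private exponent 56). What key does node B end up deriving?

15

Node B receives an adversary's public value M = 7^56 mod 359 instead of the honest one.
7^1 ≡ 7 (mod 359)
7^2 = (7^1)^2 ≡ 7^2 = 49 ≡ 49 (mod 359)
7^4 = (7^2)^2 ≡ 49^2 = 2401 ≡ 247 (mod 359)
7^8 = (7^4)^2 ≡ 247^2 = 61009 ≡ 338 (mod 359)
7^16 = (7^8)^2 ≡ 338^2 = 114244 ≡ 82 (mod 359)
7^32 = (7^16)^2 ≡ 82^2 = 6724 ≡ 262 (mod 359)
7^56 = 7^32 · 7^16 · 7^8 ≡ 262 · 82 · 338 ≡ 99 (mod 359).
So M = 99. Node B computes K = M^31 mod 359.
99^1 ≡ 99 (mod 359)
99^2 = (99^1)^2 ≡ 99^2 = 9801 ≡ 108 (mod 359)
99^4 = (99^2)^2 ≡ 108^2 = 11664 ≡ 176 (mod 359)
99^8 = (99^4)^2 ≡ 176^2 = 30976 ≡ 102 (mod 359)
99^16 = (99^8)^2 ≡ 102^2 = 10404 ≡ 352 (mod 359)
99^31 = 99^16 · 99^8 · 99^4 · 99^2 · 99^1 ≡ 352 · 102 · 176 · 108 · 99 ≡ 15 (mod 359).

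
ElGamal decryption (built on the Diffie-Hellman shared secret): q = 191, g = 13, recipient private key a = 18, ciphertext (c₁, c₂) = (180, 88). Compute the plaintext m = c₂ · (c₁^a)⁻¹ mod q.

178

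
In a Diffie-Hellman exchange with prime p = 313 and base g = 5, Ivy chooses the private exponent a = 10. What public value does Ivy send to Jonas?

Public value = 5^10 mod 313.
5^1 ≡ 5 (mod 313)
5^2 = (5^1)^2 ≡ 5^2 = 25 ≡ 25 (mod 313)
5^4 = (5^2)^2 ≡ 25^2 = 625 ≡ 312 (mod 313)
5^8 = (5^4)^2 ≡ 312^2 = 97344 ≡ 1 (mod 313)
5^10 = 5^8 · 5^2 ≡ 1 · 25 ≡ 25 (mod 313).

25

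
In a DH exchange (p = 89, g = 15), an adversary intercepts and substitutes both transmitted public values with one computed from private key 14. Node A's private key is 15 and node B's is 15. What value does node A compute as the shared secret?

68

Node A receives an adversary's public value M = 15^14 mod 89 instead of the honest one.
15^1 ≡ 15 (mod 89)
15^2 = (15^1)^2 ≡ 15^2 = 225 ≡ 47 (mod 89)
15^4 = (15^2)^2 ≡ 47^2 = 2209 ≡ 73 (mod 89)
15^8 = (15^4)^2 ≡ 73^2 = 5329 ≡ 78 (mod 89)
15^14 = 15^8 · 15^4 · 15^2 ≡ 78 · 73 · 47 ≡ 84 (mod 89).
So M = 84. Node A computes K = M^15 mod 89.
84^1 ≡ 84 (mod 89)
84^2 = (84^1)^2 ≡ 84^2 = 7056 ≡ 25 (mod 89)
84^4 = (84^2)^2 ≡ 25^2 = 625 ≡ 2 (mod 89)
84^8 = (84^4)^2 ≡ 2^2 = 4 ≡ 4 (mod 89)
84^15 = 84^8 · 84^4 · 84^2 · 84^1 ≡ 4 · 2 · 25 · 84 ≡ 68 (mod 89).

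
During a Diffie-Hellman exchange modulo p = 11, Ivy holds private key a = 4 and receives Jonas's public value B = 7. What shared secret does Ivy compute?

3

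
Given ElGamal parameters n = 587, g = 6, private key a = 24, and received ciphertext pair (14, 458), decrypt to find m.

428

Shared mask s = c₁^a mod n = 14^24 mod 587.
14^1 ≡ 14 (mod 587)
14^2 = (14^1)^2 ≡ 14^2 = 196 ≡ 196 (mod 587)
14^4 = (14^2)^2 ≡ 196^2 = 38416 ≡ 261 (mod 587)
14^8 = (14^4)^2 ≡ 261^2 = 68121 ≡ 29 (mod 587)
14^16 = (14^8)^2 ≡ 29^2 = 841 ≡ 254 (mod 587)
14^24 = 14^16 · 14^8 ≡ 254 · 29 ≡ 322 (mod 587).
So s = 322; s⁻¹ ≡ 206 (mod 587).
m = c₂ · s⁻¹ mod 587 = 458 · 206 mod 587 = 428.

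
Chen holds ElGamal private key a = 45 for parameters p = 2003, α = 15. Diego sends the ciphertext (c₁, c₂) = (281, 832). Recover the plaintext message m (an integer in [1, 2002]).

Shared mask s = c₁^a mod p = 281^45 mod 2003.
281^1 ≡ 281 (mod 2003)
281^2 = (281^1)^2 ≡ 281^2 = 78961 ≡ 844 (mod 2003)
281^4 = (281^2)^2 ≡ 844^2 = 712336 ≡ 1271 (mod 2003)
281^8 = (281^4)^2 ≡ 1271^2 = 1615441 ≡ 1023 (mod 2003)
281^16 = (281^8)^2 ≡ 1023^2 = 1046529 ≡ 963 (mod 2003)
281^32 = (281^16)^2 ≡ 963^2 = 927369 ≡ 1983 (mod 2003)
281^45 = 281^32 · 281^8 · 281^4 · 281^1 ≡ 1983 · 1023 · 1271 · 281 ≡ 1089 (mod 2003).
So s = 1089; s⁻¹ ≡ 1900 (mod 2003).
m = c₂ · s⁻¹ mod 2003 = 832 · 1900 mod 2003 = 433.

433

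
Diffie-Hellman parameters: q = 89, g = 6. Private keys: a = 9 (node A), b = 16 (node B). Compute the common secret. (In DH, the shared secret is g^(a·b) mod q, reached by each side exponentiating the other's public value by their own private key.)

Node B sends B = g^b mod q = 6^16 mod 89.
6^1 ≡ 6 (mod 89)
6^2 = (6^1)^2 ≡ 6^2 = 36 ≡ 36 (mod 89)
6^4 = (6^2)^2 ≡ 36^2 = 1296 ≡ 50 (mod 89)
6^8 = (6^4)^2 ≡ 50^2 = 2500 ≡ 8 (mod 89)
6^16 = (6^8)^2 ≡ 8^2 = 64 ≡ 64 (mod 89)
So B = 64. Node A then computes K = B^a mod q = 64^9 mod 89.
64^1 ≡ 64 (mod 89)
64^2 = (64^1)^2 ≡ 64^2 = 4096 ≡ 2 (mod 89)
64^4 = (64^2)^2 ≡ 2^2 = 4 ≡ 4 (mod 89)
64^8 = (64^4)^2 ≡ 4^2 = 16 ≡ 16 (mod 89)
64^9 = 64^8 · 64^1 ≡ 16 · 64 ≡ 45 (mod 89).

45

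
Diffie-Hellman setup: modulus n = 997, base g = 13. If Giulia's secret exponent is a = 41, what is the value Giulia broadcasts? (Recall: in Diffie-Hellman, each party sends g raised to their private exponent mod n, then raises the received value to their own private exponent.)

151

Public value = 13^41 mod 997.
13^1 ≡ 13 (mod 997)
13^2 = (13^1)^2 ≡ 13^2 = 169 ≡ 169 (mod 997)
13^4 = (13^2)^2 ≡ 169^2 = 28561 ≡ 645 (mod 997)
13^8 = (13^4)^2 ≡ 645^2 = 416025 ≡ 276 (mod 997)
13^16 = (13^8)^2 ≡ 276^2 = 76176 ≡ 404 (mod 997)
13^32 = (13^16)^2 ≡ 404^2 = 163216 ≡ 705 (mod 997)
13^41 = 13^32 · 13^8 · 13^1 ≡ 705 · 276 · 13 ≡ 151 (mod 997).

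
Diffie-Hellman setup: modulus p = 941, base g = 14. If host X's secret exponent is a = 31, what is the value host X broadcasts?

614

Public value = 14^31 mod 941.
14^1 ≡ 14 (mod 941)
14^2 = (14^1)^2 ≡ 14^2 = 196 ≡ 196 (mod 941)
14^4 = (14^2)^2 ≡ 196^2 = 38416 ≡ 776 (mod 941)
14^8 = (14^4)^2 ≡ 776^2 = 602176 ≡ 877 (mod 941)
14^16 = (14^8)^2 ≡ 877^2 = 769129 ≡ 332 (mod 941)
14^31 = 14^16 · 14^8 · 14^4 · 14^2 · 14^1 ≡ 332 · 877 · 776 · 196 · 14 ≡ 614 (mod 941).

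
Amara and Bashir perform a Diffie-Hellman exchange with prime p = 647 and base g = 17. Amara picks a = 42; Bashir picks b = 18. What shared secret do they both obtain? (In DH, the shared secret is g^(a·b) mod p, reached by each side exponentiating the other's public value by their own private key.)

Amara sends A = g^a mod p = 17^42 mod 647.
17^1 ≡ 17 (mod 647)
17^2 = (17^1)^2 ≡ 17^2 = 289 ≡ 289 (mod 647)
17^4 = (17^2)^2 ≡ 289^2 = 83521 ≡ 58 (mod 647)
17^8 = (17^4)^2 ≡ 58^2 = 3364 ≡ 129 (mod 647)
17^16 = (17^8)^2 ≡ 129^2 = 16641 ≡ 466 (mod 647)
17^32 = (17^16)^2 ≡ 466^2 = 217156 ≡ 411 (mod 647)
17^42 = 17^32 · 17^8 · 17^2 ≡ 411 · 129 · 289 ≡ 237 (mod 647).
So A = 237. Bashir then computes K = A^b mod p = 237^18 mod 647.
237^1 ≡ 237 (mod 647)
237^2 = (237^1)^2 ≡ 237^2 = 56169 ≡ 527 (mod 647)
237^4 = (237^2)^2 ≡ 527^2 = 277729 ≡ 166 (mod 647)
237^8 = (237^4)^2 ≡ 166^2 = 27556 ≡ 382 (mod 647)
237^16 = (237^8)^2 ≡ 382^2 = 145924 ≡ 349 (mod 647)
237^18 = 237^16 · 237^2 ≡ 349 · 527 ≡ 175 (mod 647).

175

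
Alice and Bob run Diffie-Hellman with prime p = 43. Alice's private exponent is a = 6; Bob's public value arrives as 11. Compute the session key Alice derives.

4

Shared key K = 11^6 mod 43.
11^1 ≡ 11 (mod 43)
11^2 = (11^1)^2 ≡ 11^2 = 121 ≡ 35 (mod 43)
11^4 = (11^2)^2 ≡ 35^2 = 1225 ≡ 21 (mod 43)
11^6 = 11^4 · 11^2 ≡ 21 · 35 ≡ 4 (mod 43).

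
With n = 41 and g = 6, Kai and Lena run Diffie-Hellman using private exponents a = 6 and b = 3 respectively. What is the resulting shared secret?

33

Kai sends A = g^a mod n = 6^6 mod 41.
6^1 ≡ 6 (mod 41)
6^2 = (6^1)^2 ≡ 6^2 = 36 ≡ 36 (mod 41)
6^4 = (6^2)^2 ≡ 36^2 = 1296 ≡ 25 (mod 41)
6^6 = 6^4 · 6^2 ≡ 25 · 36 ≡ 39 (mod 41).
So A = 39. Lena then computes K = A^b mod n = 39^3 mod 41.
39^1 ≡ 39 (mod 41)
39^2 = (39^1)^2 ≡ 39^2 = 1521 ≡ 4 (mod 41)
39^3 = 39^2 · 39^1 ≡ 4 · 39 ≡ 33 (mod 41).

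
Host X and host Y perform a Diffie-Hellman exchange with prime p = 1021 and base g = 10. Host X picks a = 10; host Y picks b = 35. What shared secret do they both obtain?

220

Host X sends A = g^a mod p = 10^10 mod 1021.
10^1 ≡ 10 (mod 1021)
10^2 = (10^1)^2 ≡ 10^2 = 100 ≡ 100 (mod 1021)
10^4 = (10^2)^2 ≡ 100^2 = 10000 ≡ 811 (mod 1021)
10^8 = (10^4)^2 ≡ 811^2 = 657721 ≡ 197 (mod 1021)
10^10 = 10^8 · 10^2 ≡ 197 · 100 ≡ 301 (mod 1021).
So A = 301. Host Y then computes K = A^b mod p = 301^35 mod 1021.
301^1 ≡ 301 (mod 1021)
301^2 = (301^1)^2 ≡ 301^2 = 90601 ≡ 753 (mod 1021)
301^4 = (301^2)^2 ≡ 753^2 = 567009 ≡ 354 (mod 1021)
301^8 = (301^4)^2 ≡ 354^2 = 125316 ≡ 754 (mod 1021)
301^16 = (301^8)^2 ≡ 754^2 = 568516 ≡ 840 (mod 1021)
301^32 = (301^16)^2 ≡ 840^2 = 705600 ≡ 89 (mod 1021)
301^35 = 301^32 · 301^2 · 301^1 ≡ 89 · 753 · 301 ≡ 220 (mod 1021).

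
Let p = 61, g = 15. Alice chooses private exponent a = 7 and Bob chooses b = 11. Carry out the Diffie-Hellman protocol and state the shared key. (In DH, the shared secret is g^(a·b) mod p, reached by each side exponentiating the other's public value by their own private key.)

42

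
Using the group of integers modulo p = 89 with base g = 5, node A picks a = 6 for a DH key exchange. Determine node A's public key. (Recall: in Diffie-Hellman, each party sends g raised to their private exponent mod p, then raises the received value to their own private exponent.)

Public value = 5^6 (mod 89).
5^1 ≡ 5 (mod 89)
5^2 = (5^1)^2 ≡ 5^2 = 25 ≡ 25 (mod 89)
5^4 = (5^2)^2 ≡ 25^2 = 625 ≡ 2 (mod 89)
5^6 = 5^4 · 5^2 ≡ 2 · 25 ≡ 50 (mod 89).

50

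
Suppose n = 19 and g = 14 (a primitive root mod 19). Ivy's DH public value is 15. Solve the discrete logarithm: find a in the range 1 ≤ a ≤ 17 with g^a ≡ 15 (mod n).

17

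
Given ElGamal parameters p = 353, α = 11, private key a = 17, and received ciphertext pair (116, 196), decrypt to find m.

Shared mask s = c₁^a mod p = 116^17 mod 353.
116^1 ≡ 116 (mod 353)
116^2 = (116^1)^2 ≡ 116^2 = 13456 ≡ 42 (mod 353)
116^4 = (116^2)^2 ≡ 42^2 = 1764 ≡ 352 (mod 353)
116^8 = (116^4)^2 ≡ 352^2 = 123904 ≡ 1 (mod 353)
116^16 = (116^8)^2 ≡ 1^2 = 1 ≡ 1 (mod 353)
116^17 = 116^16 · 116^1 ≡ 1 · 116 ≡ 116 (mod 353).
So s = 116; s⁻¹ ≡ 70 (mod 353).
m = c₂ · s⁻¹ mod 353 = 196 · 70 mod 353 = 306.

306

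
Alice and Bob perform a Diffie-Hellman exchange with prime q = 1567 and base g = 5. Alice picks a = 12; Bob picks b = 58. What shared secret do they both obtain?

1499

Alice sends A = g^a mod q = 5^12 mod 1567.
5^1 ≡ 5 (mod 1567)
5^2 = (5^1)^2 ≡ 5^2 = 25 ≡ 25 (mod 1567)
5^4 = (5^2)^2 ≡ 25^2 = 625 ≡ 625 (mod 1567)
5^8 = (5^4)^2 ≡ 625^2 = 390625 ≡ 442 (mod 1567)
5^12 = 5^8 · 5^4 ≡ 442 · 625 ≡ 458 (mod 1567).
So A = 458. Bob then computes K = A^b mod q = 458^58 mod 1567.
458^1 ≡ 458 (mod 1567)
458^2 = (458^1)^2 ≡ 458^2 = 209764 ≡ 1353 (mod 1567)
458^4 = (458^2)^2 ≡ 1353^2 = 1830609 ≡ 353 (mod 1567)
458^8 = (458^4)^2 ≡ 353^2 = 124609 ≡ 816 (mod 1567)
458^16 = (458^8)^2 ≡ 816^2 = 665856 ≡ 1448 (mod 1567)
458^32 = (458^16)^2 ≡ 1448^2 = 2096704 ≡ 58 (mod 1567)
458^58 = 458^32 · 458^16 · 458^8 · 458^2 ≡ 58 · 1448 · 816 · 1353 ≡ 1499 (mod 1567).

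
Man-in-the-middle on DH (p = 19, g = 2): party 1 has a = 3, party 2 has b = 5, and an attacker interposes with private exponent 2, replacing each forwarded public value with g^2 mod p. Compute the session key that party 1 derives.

Party 1 receives an attacker's public value M = 2^2 mod 19 instead of the honest one.
2^1 ≡ 2 (mod 19)
2^2 = (2^1)^2 ≡ 2^2 = 4 ≡ 4 (mod 19)
So M = 4. Party 1 computes K = M^3 mod 19.
4^1 ≡ 4 (mod 19)
4^2 = (4^1)^2 ≡ 4^2 = 16 ≡ 16 (mod 19)
4^3 = 4^2 · 4^1 ≡ 16 · 4 ≡ 7 (mod 19).

7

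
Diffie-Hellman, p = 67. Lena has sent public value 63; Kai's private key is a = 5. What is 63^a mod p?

Shared key K = 63^5 mod 67.
63^1 ≡ 63 (mod 67)
63^2 = (63^1)^2 ≡ 63^2 = 3969 ≡ 16 (mod 67)
63^4 = (63^2)^2 ≡ 16^2 = 256 ≡ 55 (mod 67)
63^5 = 63^4 · 63^1 ≡ 55 · 63 ≡ 48 (mod 67).

48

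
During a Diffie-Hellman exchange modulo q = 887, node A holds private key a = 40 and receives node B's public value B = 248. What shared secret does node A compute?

807

Shared key K = 248^40 mod 887.
248^1 ≡ 248 (mod 887)
248^2 = (248^1)^2 ≡ 248^2 = 61504 ≡ 301 (mod 887)
248^4 = (248^2)^2 ≡ 301^2 = 90601 ≡ 127 (mod 887)
248^8 = (248^4)^2 ≡ 127^2 = 16129 ≡ 163 (mod 887)
248^16 = (248^8)^2 ≡ 163^2 = 26569 ≡ 846 (mod 887)
248^32 = (248^16)^2 ≡ 846^2 = 715716 ≡ 794 (mod 887)
248^40 = 248^32 · 248^8 ≡ 794 · 163 ≡ 807 (mod 887).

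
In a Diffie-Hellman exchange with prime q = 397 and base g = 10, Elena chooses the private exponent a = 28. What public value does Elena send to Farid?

82

Public value = 10^28 mod 397.
10^1 ≡ 10 (mod 397)
10^2 = (10^1)^2 ≡ 10^2 = 100 ≡ 100 (mod 397)
10^4 = (10^2)^2 ≡ 100^2 = 10000 ≡ 75 (mod 397)
10^8 = (10^4)^2 ≡ 75^2 = 5625 ≡ 67 (mod 397)
10^16 = (10^8)^2 ≡ 67^2 = 4489 ≡ 122 (mod 397)
10^28 = 10^16 · 10^8 · 10^4 ≡ 122 · 67 · 75 ≡ 82 (mod 397).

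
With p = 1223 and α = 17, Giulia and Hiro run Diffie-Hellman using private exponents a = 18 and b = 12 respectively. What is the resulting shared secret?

714

Hiro sends B = α^b mod p = 17^12 mod 1223.
17^1 ≡ 17 (mod 1223)
17^2 = (17^1)^2 ≡ 17^2 = 289 ≡ 289 (mod 1223)
17^4 = (17^2)^2 ≡ 289^2 = 83521 ≡ 357 (mod 1223)
17^8 = (17^4)^2 ≡ 357^2 = 127449 ≡ 257 (mod 1223)
17^12 = 17^8 · 17^4 ≡ 257 · 357 ≡ 24 (mod 1223).
So B = 24. Giulia then computes K = B^a mod p = 24^18 mod 1223.
24^1 ≡ 24 (mod 1223)
24^2 = (24^1)^2 ≡ 24^2 = 576 ≡ 576 (mod 1223)
24^4 = (24^2)^2 ≡ 576^2 = 331776 ≡ 343 (mod 1223)
24^8 = (24^4)^2 ≡ 343^2 = 117649 ≡ 241 (mod 1223)
24^16 = (24^8)^2 ≡ 241^2 = 58081 ≡ 600 (mod 1223)
24^18 = 24^16 · 24^2 ≡ 600 · 576 ≡ 714 (mod 1223).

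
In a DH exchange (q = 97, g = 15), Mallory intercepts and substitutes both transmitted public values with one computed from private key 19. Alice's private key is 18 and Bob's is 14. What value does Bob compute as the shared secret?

Bob receives Mallory's public value M = 15^19 mod 97 instead of the honest one.
15^1 ≡ 15 (mod 97)
15^2 = (15^1)^2 ≡ 15^2 = 225 ≡ 31 (mod 97)
15^4 = (15^2)^2 ≡ 31^2 = 961 ≡ 88 (mod 97)
15^8 = (15^4)^2 ≡ 88^2 = 7744 ≡ 81 (mod 97)
15^16 = (15^8)^2 ≡ 81^2 = 6561 ≡ 62 (mod 97)
15^19 = 15^16 · 15^2 · 15^1 ≡ 62 · 31 · 15 ≡ 21 (mod 97).
So M = 21. Bob computes K = M^14 mod 97.
21^1 ≡ 21 (mod 97)
21^2 = (21^1)^2 ≡ 21^2 = 441 ≡ 53 (mod 97)
21^4 = (21^2)^2 ≡ 53^2 = 2809 ≡ 93 (mod 97)
21^8 = (21^4)^2 ≡ 93^2 = 8649 ≡ 16 (mod 97)
21^14 = 21^8 · 21^4 · 21^2 ≡ 16 · 93 · 53 ≡ 3 (mod 97).

3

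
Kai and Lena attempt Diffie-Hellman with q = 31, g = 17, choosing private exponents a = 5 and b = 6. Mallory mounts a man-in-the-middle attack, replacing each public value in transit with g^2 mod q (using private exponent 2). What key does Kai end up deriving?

Kai receives Mallory's public value M = 17^2 mod 31 instead of the honest one.
17^1 ≡ 17 (mod 31)
17^2 = (17^1)^2 ≡ 17^2 = 289 ≡ 10 (mod 31)
So M = 10. Kai computes K = M^5 mod 31.
10^1 ≡ 10 (mod 31)
10^2 = (10^1)^2 ≡ 10^2 = 100 ≡ 7 (mod 31)
10^4 = (10^2)^2 ≡ 7^2 = 49 ≡ 18 (mod 31)
10^5 = 10^4 · 10^1 ≡ 18 · 10 ≡ 25 (mod 31).

25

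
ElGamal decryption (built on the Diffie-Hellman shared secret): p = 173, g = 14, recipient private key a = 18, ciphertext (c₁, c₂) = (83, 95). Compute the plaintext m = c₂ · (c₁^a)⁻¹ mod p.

51

Shared mask s = c₁^a mod p = 83^18 mod 173.
83^1 ≡ 83 (mod 173)
83^2 = (83^1)^2 ≡ 83^2 = 6889 ≡ 142 (mod 173)
83^4 = (83^2)^2 ≡ 142^2 = 20164 ≡ 96 (mod 173)
83^8 = (83^4)^2 ≡ 96^2 = 9216 ≡ 47 (mod 173)
83^16 = (83^8)^2 ≡ 47^2 = 2209 ≡ 133 (mod 173)
83^18 = 83^16 · 83^2 ≡ 133 · 142 ≡ 29 (mod 173).
So s = 29; s⁻¹ ≡ 6 (mod 173).
m = c₂ · s⁻¹ mod 173 = 95 · 6 mod 173 = 51.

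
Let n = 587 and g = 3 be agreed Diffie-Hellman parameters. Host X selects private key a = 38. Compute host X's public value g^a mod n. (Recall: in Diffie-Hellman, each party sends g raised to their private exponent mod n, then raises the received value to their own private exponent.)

147

Public value = 3^38 mod 587.
3^1 ≡ 3 (mod 587)
3^2 = (3^1)^2 ≡ 3^2 = 9 ≡ 9 (mod 587)
3^4 = (3^2)^2 ≡ 9^2 = 81 ≡ 81 (mod 587)
3^8 = (3^4)^2 ≡ 81^2 = 6561 ≡ 104 (mod 587)
3^16 = (3^8)^2 ≡ 104^2 = 10816 ≡ 250 (mod 587)
3^32 = (3^16)^2 ≡ 250^2 = 62500 ≡ 278 (mod 587)
3^38 = 3^32 · 3^4 · 3^2 ≡ 278 · 81 · 9 ≡ 147 (mod 587).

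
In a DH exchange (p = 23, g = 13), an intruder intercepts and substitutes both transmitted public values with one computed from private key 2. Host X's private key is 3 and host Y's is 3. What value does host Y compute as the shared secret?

Host Y receives an intruder's public value M = 13^2 mod 23 instead of the honest one.
13^1 ≡ 13 (mod 23)
13^2 = (13^1)^2 ≡ 13^2 = 169 ≡ 8 (mod 23)
So M = 8. Host Y computes K = M^3 mod 23.
8^1 ≡ 8 (mod 23)
8^2 = (8^1)^2 ≡ 8^2 = 64 ≡ 18 (mod 23)
8^3 = 8^2 · 8^1 ≡ 18 · 8 ≡ 6 (mod 23).

6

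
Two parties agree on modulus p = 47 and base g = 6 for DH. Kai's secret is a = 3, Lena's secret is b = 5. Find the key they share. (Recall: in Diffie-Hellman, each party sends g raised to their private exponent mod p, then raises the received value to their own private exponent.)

Kai sends A = g^a mod p = 6^3 mod 47.
6^1 ≡ 6 (mod 47)
6^2 = (6^1)^2 ≡ 6^2 = 36 ≡ 36 (mod 47)
6^3 = 6^2 · 6^1 ≡ 36 · 6 ≡ 28 (mod 47).
So A = 28. Lena then computes K = A^b mod p = 28^5 mod 47.
28^1 ≡ 28 (mod 47)
28^2 = (28^1)^2 ≡ 28^2 = 784 ≡ 32 (mod 47)
28^4 = (28^2)^2 ≡ 32^2 = 1024 ≡ 37 (mod 47)
28^5 = 28^4 · 28^1 ≡ 37 · 28 ≡ 2 (mod 47).

2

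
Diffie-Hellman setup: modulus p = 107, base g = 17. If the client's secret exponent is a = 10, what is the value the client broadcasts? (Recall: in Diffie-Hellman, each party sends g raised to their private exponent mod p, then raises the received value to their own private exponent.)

Public value = 17^10 mod 107.
17^1 ≡ 17 (mod 107)
17^2 = (17^1)^2 ≡ 17^2 = 289 ≡ 75 (mod 107)
17^4 = (17^2)^2 ≡ 75^2 = 5625 ≡ 61 (mod 107)
17^8 = (17^4)^2 ≡ 61^2 = 3721 ≡ 83 (mod 107)
17^10 = 17^8 · 17^2 ≡ 83 · 75 ≡ 19 (mod 107).

19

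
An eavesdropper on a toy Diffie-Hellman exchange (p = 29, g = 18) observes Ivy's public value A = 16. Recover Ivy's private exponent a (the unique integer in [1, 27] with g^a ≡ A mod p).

8

Try successive powers of 18 modulo 29:
18^1 ≡ 18
18^2 ≡ 5
18^3 ≡ 3
18^4 ≡ 25
18^5 ≡ 15
18^6 ≡ 9
18^7 ≡ 17
18^8 ≡ 16
Found: a = 8.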